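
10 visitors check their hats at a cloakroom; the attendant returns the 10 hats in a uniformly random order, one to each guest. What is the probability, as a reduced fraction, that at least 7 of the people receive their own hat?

143/1814400

Favorable outcomes: Σ_{i≥7} C(10,i)·!(10-i) = 120·2 + 45·1 + 10·0 + 1·1 = 286.
Total outcomes: 10! = 3628800.
Probability = 286/3628800 = 143/1814400.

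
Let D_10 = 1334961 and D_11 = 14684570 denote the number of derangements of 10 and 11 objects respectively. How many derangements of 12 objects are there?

D_12 = (12-1)·(D_11 + D_10) = 11·(14684570 + 1334961) = 11·16019531 = 176214841.

176214841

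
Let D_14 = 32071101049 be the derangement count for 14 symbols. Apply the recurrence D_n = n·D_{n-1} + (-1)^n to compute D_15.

481066515734

D_15 = 15·32071101049 - 1 = 481066515734.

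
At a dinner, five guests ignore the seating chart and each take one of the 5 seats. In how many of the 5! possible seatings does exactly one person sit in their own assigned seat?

45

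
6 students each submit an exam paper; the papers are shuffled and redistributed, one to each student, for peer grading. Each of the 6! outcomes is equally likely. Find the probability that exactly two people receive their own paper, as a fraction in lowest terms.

3/16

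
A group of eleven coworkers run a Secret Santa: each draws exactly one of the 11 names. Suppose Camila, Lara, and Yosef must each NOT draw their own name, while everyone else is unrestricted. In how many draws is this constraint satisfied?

30078720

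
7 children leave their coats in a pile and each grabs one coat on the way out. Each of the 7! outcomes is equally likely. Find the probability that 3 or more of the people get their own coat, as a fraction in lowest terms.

407/5040

Favorable outcomes: Σ_{i≥3} C(7,i)·!(7-i) = 35·9 + 35·2 + 21·1 + 7·0 + 1·1 = 407.
Total outcomes: 7! = 5040.
Probability = 407/5040 = 407/5040.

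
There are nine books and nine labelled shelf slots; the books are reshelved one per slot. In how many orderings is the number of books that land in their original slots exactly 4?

5544

Pick the 4 fixed positions: C(9,4) = 126 ways.
The other 5 form a derangement: !5 = 44.
Total: 126 × 44 = 5544.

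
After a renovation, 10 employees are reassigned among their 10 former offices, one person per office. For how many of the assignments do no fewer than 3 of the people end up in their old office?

291394

Sum C(10,i)·!(10-i) for i = 3..10:
  i=3: C(10,3)·!7 = 120·1854 = 222480
  i=4: C(10,4)·!6 = 210·265 = 55650
  i=5: C(10,5)·!5 = 252·44 = 11088
  i=6: C(10,6)·!4 = 210·9 = 1890
  i=7: C(10,7)·!3 = 120·2 = 240
  i=8: C(10,8)·!2 = 45·1 = 45
  i=9: C(10,9)·!1 = 10·0 = 0
  i=10: C(10,10)·!0 = 1·1 = 1
Total = 291394.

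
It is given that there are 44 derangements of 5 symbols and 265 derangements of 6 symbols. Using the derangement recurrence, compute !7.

1854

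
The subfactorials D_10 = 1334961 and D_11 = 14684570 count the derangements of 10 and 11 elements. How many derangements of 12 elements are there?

176214841

D_12 = (12-1)·(D_11 + D_10) = 11·(14684570 + 1334961) = 11·16019531 = 176214841.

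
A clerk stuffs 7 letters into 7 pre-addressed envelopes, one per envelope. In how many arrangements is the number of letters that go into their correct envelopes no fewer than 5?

22

Sum C(7,i)·!(7-i) for i = 5..7:
  i=5: C(7,5)·!2 = 21·1 = 21
  i=6: C(7,6)·!1 = 7·0 = 0
  i=7: C(7,7)·!0 = 1·1 = 1
Total = 22.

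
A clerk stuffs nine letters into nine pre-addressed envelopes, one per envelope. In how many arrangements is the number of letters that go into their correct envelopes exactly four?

Pick the 4 fixed positions: C(9,4) = 126 ways.
The other 5 form a derangement: !5 = 44.
Total: 126 × 44 = 5544.

5544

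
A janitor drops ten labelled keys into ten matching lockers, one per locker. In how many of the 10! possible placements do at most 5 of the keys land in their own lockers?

3626624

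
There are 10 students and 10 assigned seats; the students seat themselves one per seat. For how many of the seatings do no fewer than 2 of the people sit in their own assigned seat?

Sum C(10,i)·!(10-i) for i = 2..10:
  i=2: C(10,2)·!8 = 45·14833 = 667485
  i=3: C(10,3)·!7 = 120·1854 = 222480
  i=4: C(10,4)·!6 = 210·265 = 55650
  i=5: C(10,5)·!5 = 252·44 = 11088
  i=6: C(10,6)·!4 = 210·9 = 1890
  i=7: C(10,7)·!3 = 120·2 = 240
  i=8: C(10,8)·!2 = 45·1 = 45
  i=9: C(10,9)·!1 = 10·0 = 0
  i=10: C(10,10)·!0 = 1·1 = 1
Total = 958879.

958879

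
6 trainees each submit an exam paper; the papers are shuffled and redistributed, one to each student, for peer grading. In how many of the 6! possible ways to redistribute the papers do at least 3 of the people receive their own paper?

56

Sum C(6,i)·!(6-i) for i = 3..6:
  i=3: C(6,3)·!3 = 20·2 = 40
  i=4: C(6,4)·!2 = 15·1 = 15
  i=5: C(6,5)·!1 = 6·0 = 0
  i=6: C(6,6)·!0 = 1·1 = 1
Total = 56.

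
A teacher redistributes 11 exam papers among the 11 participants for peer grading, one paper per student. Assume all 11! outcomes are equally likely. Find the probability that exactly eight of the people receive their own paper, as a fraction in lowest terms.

1/120960

Favorable outcomes: C(11,8)·!3 = 165·2 = 330.
Total outcomes: 11! = 39916800.
Probability = 330/39916800 = 1/120960.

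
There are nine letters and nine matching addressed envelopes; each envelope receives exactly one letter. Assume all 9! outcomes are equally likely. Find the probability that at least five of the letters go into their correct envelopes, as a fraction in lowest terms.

Favorable outcomes: Σ_{i≥5} C(9,i)·!(9-i) = 126·9 + 84·2 + 36·1 + 9·0 + 1·1 = 1339.
Total outcomes: 9! = 362880.
Probability = 1339/362880 = 1339/362880.

1339/362880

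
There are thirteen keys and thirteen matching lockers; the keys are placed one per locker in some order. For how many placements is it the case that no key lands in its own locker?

2290792932

!13 = 13! · Σ_{k=0}^{13} (-1)^k/k!
= 13! - 13!/1! + 13!/2! - 13!/3! + 13!/4! - 13!/5! + 13!/6! - 13!/7! + 13!/8! - 13!/9! + 13!/10! - 13!/11! + 13!/12! - 13!/13!
= 6227020800 - 6227020800 + 3113510400 - 1037836800 + 259459200 - 51891840 + 8648640 - 1235520 + 154440 - 17160 + 1716 - 156 + 13 - 1
= 2290792932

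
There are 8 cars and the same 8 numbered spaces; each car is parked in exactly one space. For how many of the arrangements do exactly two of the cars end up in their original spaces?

7420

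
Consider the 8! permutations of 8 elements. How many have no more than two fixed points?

37085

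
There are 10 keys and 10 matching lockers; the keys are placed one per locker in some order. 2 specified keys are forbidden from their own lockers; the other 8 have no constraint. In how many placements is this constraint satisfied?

2943360

Let A_j be the event that the j-th constrained one is fixed. By inclusion-exclusion over the 2 events:
Σ_{j=0}^{2} (-1)^j C(2,j)(10-j)!
= C(2,0)·10! - C(2,1)·9! + C(2,2)·8!
= 3628800 - 725760 + 40320
= 2943360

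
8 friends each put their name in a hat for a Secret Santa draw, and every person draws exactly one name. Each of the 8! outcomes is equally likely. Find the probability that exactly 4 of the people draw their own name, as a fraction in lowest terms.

Favorable outcomes: C(8,4)·!4 = 70·9 = 630.
Total outcomes: 8! = 40320.
Probability = 630/40320 = 1/64.

1/64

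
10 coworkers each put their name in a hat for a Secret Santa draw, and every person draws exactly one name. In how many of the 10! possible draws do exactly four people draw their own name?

55650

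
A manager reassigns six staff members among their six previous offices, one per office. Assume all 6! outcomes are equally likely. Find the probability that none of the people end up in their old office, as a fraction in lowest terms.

53/144

Favorable outcomes: !6 = 265.
Total outcomes: 6! = 720.
Probability = 265/720 = 53/144.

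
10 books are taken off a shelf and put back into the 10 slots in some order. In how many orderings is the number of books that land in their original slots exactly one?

1334960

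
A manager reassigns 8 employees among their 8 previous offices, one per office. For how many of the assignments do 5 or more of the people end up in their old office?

# with exactly i fixed is C(8,i)·!(8-i); sum over i=5..8:
  i=5: C(8,5)·!3 = 56·2 = 112
  i=6: C(8,6)·!2 = 28·1 = 28
  i=7: C(8,7)·!1 = 8·0 = 0
  i=8: C(8,8)·!0 = 1·1 = 1
Total = 141.

141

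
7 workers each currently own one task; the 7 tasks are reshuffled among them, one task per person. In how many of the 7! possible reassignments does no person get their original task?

1854

The number of derangements of 7 is !7 = Σ_{k=0}^{7} (-1)^k·7!/k!
= 7! - 7!/1! + 7!/2! - 7!/3! + 7!/4! - 7!/5! + 7!/6! - 7!/7!
= 5040 - 5040 + 2520 - 840 + 210 - 42 + 7 - 1
= 1854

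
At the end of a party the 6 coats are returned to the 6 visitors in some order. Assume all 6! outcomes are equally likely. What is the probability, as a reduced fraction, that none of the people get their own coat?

53/144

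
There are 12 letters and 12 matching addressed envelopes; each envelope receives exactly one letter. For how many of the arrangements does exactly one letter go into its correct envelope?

Choose which one of the 12 is fixed: C(12,1) = 12.
The remaining 11 must be deranged: !11 = 14684570.
Total: 12 × 14684570 = 176214840.

176214840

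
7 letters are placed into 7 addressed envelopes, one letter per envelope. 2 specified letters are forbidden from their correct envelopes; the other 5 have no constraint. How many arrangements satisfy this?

3720

Inclusion-exclusion on the 2 forbidden self-matches:
Σ_{j=0}^{2} (-1)^j C(2,j)(7-j)!
= C(2,0)·7! - C(2,1)·6! + C(2,2)·5!
= 5040 - 1440 + 120
= 3720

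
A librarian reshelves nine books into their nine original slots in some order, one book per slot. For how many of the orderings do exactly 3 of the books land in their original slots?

Pick the 3 fixed positions: C(9,3) = 84 ways.
The other 6 form a derangement: !6 = 265.
Total: 84 × 265 = 22260.

22260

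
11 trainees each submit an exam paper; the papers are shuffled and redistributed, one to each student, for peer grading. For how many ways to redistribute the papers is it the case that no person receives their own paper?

14684570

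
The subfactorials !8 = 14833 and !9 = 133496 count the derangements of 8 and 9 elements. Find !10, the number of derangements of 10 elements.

!10 = (10-1)·(!9 + !8) = 9·(133496 + 14833) = 9·148329 = 1334961.

1334961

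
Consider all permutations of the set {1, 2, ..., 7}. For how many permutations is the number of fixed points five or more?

# with exactly i fixed is C(7,i)·!(7-i); sum over i=5..7:
  i=5: C(7,5)·!2 = 21·1 = 21
  i=6: C(7,6)·!1 = 7·0 = 0
  i=7: C(7,7)·!0 = 1·1 = 1
Total = 22.

22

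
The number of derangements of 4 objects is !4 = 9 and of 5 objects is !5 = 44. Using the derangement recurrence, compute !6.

!6 = (6-1)·(!5 + !4) = 5·(44 + 9) = 5·53 = 265.

265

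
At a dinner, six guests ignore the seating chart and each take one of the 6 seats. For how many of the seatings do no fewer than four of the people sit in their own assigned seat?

16

# with exactly i fixed is C(6,i)·!(6-i); sum over i=4..6:
  i=4: C(6,4)·!2 = 15·1 = 15
  i=5: C(6,5)·!1 = 6·0 = 0
  i=6: C(6,6)·!0 = 1·1 = 1
Total = 16.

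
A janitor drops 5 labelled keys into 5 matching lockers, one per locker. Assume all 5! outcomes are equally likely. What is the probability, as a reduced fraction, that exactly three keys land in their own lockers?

1/12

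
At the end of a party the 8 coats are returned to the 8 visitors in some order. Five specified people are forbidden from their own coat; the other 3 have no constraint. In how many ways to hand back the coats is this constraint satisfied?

21234

Let A_j be the event that the j-th constrained one is fixed. By inclusion-exclusion over the 5 events:
Σ_{j=0}^{5} (-1)^j C(5,j)(8-j)!
= C(5,0)·8! - C(5,1)·7! + C(5,2)·6! - C(5,3)·5! + C(5,4)·4! - C(5,5)·3!
= 40320 - 25200 + 7200 - 1200 + 120 - 6
= 21234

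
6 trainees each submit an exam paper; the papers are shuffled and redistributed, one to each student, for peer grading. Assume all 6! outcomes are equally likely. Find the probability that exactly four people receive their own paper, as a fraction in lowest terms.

1/48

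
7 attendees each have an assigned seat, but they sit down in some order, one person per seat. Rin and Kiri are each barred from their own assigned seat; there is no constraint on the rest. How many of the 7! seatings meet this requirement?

Inclusion-exclusion on the 2 forbidden self-matches:
Σ_{j=0}^{2} (-1)^j C(2,j)(7-j)!
= C(2,0)·7! - C(2,1)·6! + C(2,2)·5!
= 5040 - 1440 + 120
= 3720

3720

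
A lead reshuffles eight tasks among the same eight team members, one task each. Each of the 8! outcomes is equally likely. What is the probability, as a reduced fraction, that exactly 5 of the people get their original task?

Favorable outcomes: C(8,5)·!3 = 56·2 = 112.
Total outcomes: 8! = 40320.
Probability = 112/40320 = 1/360.

1/360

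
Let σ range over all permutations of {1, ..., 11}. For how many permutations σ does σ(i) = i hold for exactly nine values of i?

Choose which 9 of the 11 are fixed: C(11,9) = 55.
The other 2 form a derangement: !2 = 1.
Total: 55 × 1 = 55.

55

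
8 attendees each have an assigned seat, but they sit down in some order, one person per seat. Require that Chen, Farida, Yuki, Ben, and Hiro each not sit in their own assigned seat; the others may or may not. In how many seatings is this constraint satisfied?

Inclusion-exclusion on the 5 forbidden self-matches:
Σ_{j=0}^{5} (-1)^j C(5,j)(8-j)!
= C(5,0)·8! - C(5,1)·7! + C(5,2)·6! - C(5,3)·5! + C(5,4)·4! - C(5,5)·3!
= 40320 - 25200 + 7200 - 1200 + 120 - 6
= 21234

21234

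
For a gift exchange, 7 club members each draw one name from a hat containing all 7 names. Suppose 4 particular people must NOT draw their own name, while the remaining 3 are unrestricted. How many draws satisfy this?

2790

Inclusion-exclusion on the 4 forbidden self-matches:
Σ_{j=0}^{4} (-1)^j C(4,j)(7-j)!
= C(4,0)·7! - C(4,1)·6! + C(4,2)·5! - C(4,3)·4! + C(4,4)·3!
= 5040 - 2880 + 720 - 96 + 6
= 2790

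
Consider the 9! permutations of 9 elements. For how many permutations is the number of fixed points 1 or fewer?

266993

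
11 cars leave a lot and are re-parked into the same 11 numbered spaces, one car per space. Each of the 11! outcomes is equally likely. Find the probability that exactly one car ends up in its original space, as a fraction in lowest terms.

Favorable outcomes: C(11,1)·!10 = 11·1334961 = 14684571.
Total outcomes: 11! = 39916800.
Probability = 14684571/39916800 = 16481/44800.

16481/44800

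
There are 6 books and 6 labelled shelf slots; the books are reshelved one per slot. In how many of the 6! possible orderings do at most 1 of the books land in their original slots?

529

Sum C(6,i)·!(6-i) for i = 0..1:
  i=0: C(6,0)·!6 = 1·265 = 265
  i=1: C(6,1)·!5 = 6·44 = 264
Total = 529.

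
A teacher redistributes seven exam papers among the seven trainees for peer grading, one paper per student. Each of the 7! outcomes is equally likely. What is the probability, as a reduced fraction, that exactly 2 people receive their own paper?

Favorable outcomes: C(7,2)·!5 = 21·44 = 924.
Total outcomes: 7! = 5040.
Probability = 924/5040 = 11/60.

11/60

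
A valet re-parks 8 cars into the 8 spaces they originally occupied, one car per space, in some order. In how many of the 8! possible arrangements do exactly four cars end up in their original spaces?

Pick the 4 fixed positions: C(8,4) = 70 ways.
The remaining 4 must be deranged: !4 = 9.
Total: 70 × 9 = 630.

630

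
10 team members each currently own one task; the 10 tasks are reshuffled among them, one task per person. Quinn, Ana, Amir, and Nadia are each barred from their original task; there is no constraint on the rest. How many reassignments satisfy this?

2399760

Let A_j be the event that the j-th constrained one is fixed. By inclusion-exclusion over the 4 events:
Σ_{j=0}^{4} (-1)^j C(4,j)(10-j)!
= C(4,0)·10! - C(4,1)·9! + C(4,2)·8! - C(4,3)·7! + C(4,4)·6!
= 3628800 - 1451520 + 241920 - 20160 + 720
= 2399760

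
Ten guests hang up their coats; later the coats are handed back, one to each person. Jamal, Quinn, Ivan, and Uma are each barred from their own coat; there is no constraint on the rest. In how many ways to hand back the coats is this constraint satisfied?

2399760

Inclusion-exclusion on the 4 forbidden self-matches:
Σ_{j=0}^{4} (-1)^j C(4,j)(10-j)!
= C(4,0)·10! - C(4,1)·9! + C(4,2)·8! - C(4,3)·7! + C(4,4)·6!
= 3628800 - 1451520 + 241920 - 20160 + 720
= 2399760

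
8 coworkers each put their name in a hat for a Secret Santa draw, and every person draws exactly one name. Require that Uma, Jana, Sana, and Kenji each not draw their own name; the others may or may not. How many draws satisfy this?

24024

Inclusion-exclusion on the 4 forbidden self-matches:
Σ_{j=0}^{4} (-1)^j C(4,j)(8-j)!
= C(4,0)·8! - C(4,1)·7! + C(4,2)·6! - C(4,3)·5! + C(4,4)·4!
= 40320 - 20160 + 4320 - 480 + 24
= 24024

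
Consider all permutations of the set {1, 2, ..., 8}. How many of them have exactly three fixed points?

Pick the 3 fixed positions: C(8,3) = 56 ways.
The other 5 form a derangement: !5 = 44.
Total: 56 × 44 = 2464.

2464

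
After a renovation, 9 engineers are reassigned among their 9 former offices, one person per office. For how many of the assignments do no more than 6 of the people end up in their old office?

362843

Sum C(9,i)·!(9-i) for i = 0..6:
  i=0: C(9,0)·!9 = 1·133496 = 133496
  i=1: C(9,1)·!8 = 9·14833 = 133497
  i=2: C(9,2)·!7 = 36·1854 = 66744
  i=3: C(9,3)·!6 = 84·265 = 22260
  i=4: C(9,4)·!5 = 126·44 = 5544
  i=5: C(9,5)·!4 = 126·9 = 1134
  i=6: C(9,6)·!3 = 84·2 = 168
Total = 362843.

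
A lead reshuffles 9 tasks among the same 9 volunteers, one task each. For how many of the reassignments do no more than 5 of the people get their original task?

# with exactly i fixed is C(9,i)·!(9-i); sum over i=0..5:
  i=0: C(9,0)·!9 = 1·133496 = 133496
  i=1: C(9,1)·!8 = 9·14833 = 133497
  i=2: C(9,2)·!7 = 36·1854 = 66744
  i=3: C(9,3)·!6 = 84·265 = 22260
  i=4: C(9,4)·!5 = 126·44 = 5544
  i=5: C(9,5)·!4 = 126·9 = 1134
Total = 362675.

362675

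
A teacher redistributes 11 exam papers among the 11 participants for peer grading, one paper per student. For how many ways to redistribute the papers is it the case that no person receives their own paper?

14684570

The number of derangements of 11 is !11 = Σ_{k=0}^{11} (-1)^k·11!/k!
= 11! - 11!/1! + 11!/2! - 11!/3! + 11!/4! - 11!/5! + 11!/6! - 11!/7! + 11!/8! - 11!/9! + 11!/10! - 11!/11!
= 39916800 - 39916800 + 19958400 - 6652800 + 1663200 - 332640 + 55440 - 7920 + 990 - 110 + 11 - 1
= 14684570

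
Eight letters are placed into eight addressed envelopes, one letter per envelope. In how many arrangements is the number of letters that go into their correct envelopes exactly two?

Pick the 2 fixed positions: C(8,2) = 28 ways.
The remaining 6 must be deranged: !6 = 265.
Total: 28 × 265 = 7420.

7420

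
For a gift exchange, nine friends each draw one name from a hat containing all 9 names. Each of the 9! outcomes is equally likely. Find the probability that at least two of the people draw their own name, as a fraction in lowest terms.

95887/362880

Favorable outcomes: Σ_{i≥2} C(9,i)·!(9-i) = 36·1854 + 84·265 + 126·44 + 126·9 + 84·2 + 36·1 + 9·0 + 1·1 = 95887.
Total outcomes: 9! = 362880.
Probability = 95887/362880 = 95887/362880.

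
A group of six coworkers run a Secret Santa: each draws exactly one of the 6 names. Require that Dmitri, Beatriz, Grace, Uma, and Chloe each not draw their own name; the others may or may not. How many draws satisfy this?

309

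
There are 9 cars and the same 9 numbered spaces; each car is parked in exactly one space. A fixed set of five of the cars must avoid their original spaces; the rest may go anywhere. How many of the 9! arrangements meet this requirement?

205056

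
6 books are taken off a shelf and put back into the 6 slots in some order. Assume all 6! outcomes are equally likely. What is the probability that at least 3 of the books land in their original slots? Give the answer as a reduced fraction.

7/90

Favorable outcomes: Σ_{i≥3} C(6,i)·!(6-i) = 20·2 + 15·1 + 6·0 + 1·1 = 56.
Total outcomes: 6! = 720.
Probability = 56/720 = 7/90.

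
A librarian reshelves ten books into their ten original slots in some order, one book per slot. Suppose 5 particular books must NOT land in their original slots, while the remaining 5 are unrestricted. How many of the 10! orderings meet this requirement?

Inclusion-exclusion on the 5 forbidden self-matches:
Σ_{j=0}^{5} (-1)^j C(5,j)(10-j)!
= C(5,0)·10! - C(5,1)·9! + C(5,2)·8! - C(5,3)·7! + C(5,4)·6! - C(5,5)·5!
= 3628800 - 1814400 + 403200 - 50400 + 3600 - 120
= 2170680

2170680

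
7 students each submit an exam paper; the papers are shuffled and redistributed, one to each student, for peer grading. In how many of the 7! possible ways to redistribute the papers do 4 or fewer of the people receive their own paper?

5018

Sum C(7,i)·!(7-i) for i = 0..4:
  i=0: C(7,0)·!7 = 1·1854 = 1854
  i=1: C(7,1)·!6 = 7·265 = 1855
  i=2: C(7,2)·!5 = 21·44 = 924
  i=3: C(7,3)·!4 = 35·9 = 315
  i=4: C(7,4)·!3 = 35·2 = 70
Total = 5018.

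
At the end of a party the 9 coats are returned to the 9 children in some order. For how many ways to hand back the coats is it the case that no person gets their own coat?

133496

The number of derangements of 9 is !9 = Σ_{k=0}^{9} (-1)^k·9!/k!
= 9! - 9!/1! + 9!/2! - 9!/3! + 9!/4! - 9!/5! + 9!/6! - 9!/7! + 9!/8! - 9!/9!
= 362880 - 362880 + 181440 - 60480 + 15120 - 3024 + 504 - 72 + 9 - 1
= 133496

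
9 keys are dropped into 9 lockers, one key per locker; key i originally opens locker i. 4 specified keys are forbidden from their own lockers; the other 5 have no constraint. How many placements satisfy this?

Inclusion-exclusion on the 4 forbidden self-matches:
Σ_{j=0}^{4} (-1)^j C(4,j)(9-j)!
= C(4,0)·9! - C(4,1)·8! + C(4,2)·7! - C(4,3)·6! + C(4,4)·5!
= 362880 - 161280 + 30240 - 2880 + 120
= 229080

229080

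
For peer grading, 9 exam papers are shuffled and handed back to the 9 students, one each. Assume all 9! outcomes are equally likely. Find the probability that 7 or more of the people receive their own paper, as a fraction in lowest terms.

Favorable outcomes: Σ_{i≥7} C(9,i)·!(9-i) = 36·1 + 9·0 + 1·1 = 37.
Total outcomes: 9! = 362880.
Probability = 37/362880 = 37/362880.

37/362880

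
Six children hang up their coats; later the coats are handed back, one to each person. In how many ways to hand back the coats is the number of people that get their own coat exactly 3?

Choose which 3 of the 6 are fixed: C(6,3) = 20.
The other 3 form a derangement: !3 = 2.
Total: 20 × 2 = 40.

40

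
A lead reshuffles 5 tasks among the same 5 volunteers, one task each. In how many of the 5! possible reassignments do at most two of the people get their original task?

109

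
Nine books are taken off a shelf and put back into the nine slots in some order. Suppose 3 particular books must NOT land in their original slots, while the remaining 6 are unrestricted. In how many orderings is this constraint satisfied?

256320

Let A_j be the event that the j-th constrained one is fixed. By inclusion-exclusion over the 3 events:
Σ_{j=0}^{3} (-1)^j C(3,j)(9-j)!
= C(3,0)·9! - C(3,1)·8! + C(3,2)·7! - C(3,3)·6!
= 362880 - 120960 + 15120 - 720
= 256320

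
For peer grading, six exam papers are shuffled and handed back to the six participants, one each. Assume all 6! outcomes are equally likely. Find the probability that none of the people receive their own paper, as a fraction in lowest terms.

53/144

Favorable outcomes: !6 = 265.
Total outcomes: 6! = 720.
Probability = 265/720 = 53/144.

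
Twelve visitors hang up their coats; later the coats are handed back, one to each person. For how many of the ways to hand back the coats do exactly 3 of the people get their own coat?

29369120

Pick the 3 fixed positions: C(12,3) = 220 ways.
The remaining 9 must be deranged: !9 = 133496.
Total: 220 × 133496 = 29369120.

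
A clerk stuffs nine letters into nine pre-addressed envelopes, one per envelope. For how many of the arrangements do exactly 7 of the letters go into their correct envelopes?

36

Choose which 7 of the 9 are fixed: C(9,7) = 36.
The other 2 form a derangement: !2 = 1.
Total: 36 × 1 = 36.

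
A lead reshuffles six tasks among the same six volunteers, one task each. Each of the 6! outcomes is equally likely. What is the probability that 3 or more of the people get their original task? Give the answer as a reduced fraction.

7/90

Favorable outcomes: Σ_{i≥3} C(6,i)·!(6-i) = 20·2 + 15·1 + 6·0 + 1·1 = 56.
Total outcomes: 6! = 720.
Probability = 56/720 = 7/90.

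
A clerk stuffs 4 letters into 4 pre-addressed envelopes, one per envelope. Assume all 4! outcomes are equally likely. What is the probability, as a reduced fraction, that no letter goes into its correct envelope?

Favorable outcomes: !4 = 9.
Total outcomes: 4! = 24.
Probability = 9/24 = 3/8.

3/8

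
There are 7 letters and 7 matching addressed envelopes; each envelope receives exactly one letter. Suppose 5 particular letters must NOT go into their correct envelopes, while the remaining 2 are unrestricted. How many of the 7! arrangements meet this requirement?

Inclusion-exclusion on the 5 forbidden self-matches:
Σ_{j=0}^{5} (-1)^j C(5,j)(7-j)!
= C(5,0)·7! - C(5,1)·6! + C(5,2)·5! - C(5,3)·4! + C(5,4)·3! - C(5,5)·2!
= 5040 - 3600 + 1200 - 240 + 30 - 2
= 2428

2428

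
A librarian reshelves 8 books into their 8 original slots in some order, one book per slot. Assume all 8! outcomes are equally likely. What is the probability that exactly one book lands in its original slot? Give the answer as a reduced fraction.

103/280

Favorable outcomes: C(8,1)·!7 = 8·1854 = 14832.
Total outcomes: 8! = 40320.
Probability = 14832/40320 = 103/280.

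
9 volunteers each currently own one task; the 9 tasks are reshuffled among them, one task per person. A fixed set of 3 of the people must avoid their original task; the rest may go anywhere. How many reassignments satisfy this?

Let A_j be the event that the j-th constrained one is fixed. By inclusion-exclusion over the 3 events:
Σ_{j=0}^{3} (-1)^j C(3,j)(9-j)!
= C(3,0)·9! - C(3,1)·8! + C(3,2)·7! - C(3,3)·6!
= 362880 - 120960 + 15120 - 720
= 256320

256320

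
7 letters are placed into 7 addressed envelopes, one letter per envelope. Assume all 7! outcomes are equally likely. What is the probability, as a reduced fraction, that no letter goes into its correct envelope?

103/280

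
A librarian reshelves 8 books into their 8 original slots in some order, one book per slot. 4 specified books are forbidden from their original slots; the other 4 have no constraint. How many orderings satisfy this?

Let A_j be the event that the j-th constrained one is fixed. By inclusion-exclusion over the 4 events:
Σ_{j=0}^{4} (-1)^j C(4,j)(8-j)!
= C(4,0)·8! - C(4,1)·7! + C(4,2)·6! - C(4,3)·5! + C(4,4)·4!
= 40320 - 20160 + 4320 - 480 + 24
= 24024

24024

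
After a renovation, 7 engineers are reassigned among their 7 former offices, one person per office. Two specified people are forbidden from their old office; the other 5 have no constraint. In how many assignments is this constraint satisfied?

3720

Let A_j be the event that the j-th constrained one is fixed. By inclusion-exclusion over the 2 events:
Σ_{j=0}^{2} (-1)^j C(2,j)(7-j)!
= C(2,0)·7! - C(2,1)·6! + C(2,2)·5!
= 5040 - 1440 + 120
= 3720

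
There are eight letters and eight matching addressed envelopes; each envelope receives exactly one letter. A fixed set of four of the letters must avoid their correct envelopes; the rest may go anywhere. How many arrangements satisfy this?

Let A_j be the event that the j-th constrained one is fixed. By inclusion-exclusion over the 4 events:
Σ_{j=0}^{4} (-1)^j C(4,j)(8-j)!
= C(4,0)·8! - C(4,1)·7! + C(4,2)·6! - C(4,3)·5! + C(4,4)·4!
= 40320 - 20160 + 4320 - 480 + 24
= 24024

24024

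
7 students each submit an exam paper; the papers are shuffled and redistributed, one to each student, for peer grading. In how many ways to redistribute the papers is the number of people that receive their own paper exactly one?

1855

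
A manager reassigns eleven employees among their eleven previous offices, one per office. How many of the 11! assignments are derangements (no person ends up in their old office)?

14684570

The number of derangements of 11 is !11 = Σ_{k=0}^{11} (-1)^k·11!/k!
= 11! - 11!/1! + 11!/2! - 11!/3! + 11!/4! - 11!/5! + 11!/6! - 11!/7! + 11!/8! - 11!/9! + 11!/10! - 11!/11!
= 39916800 - 39916800 + 19958400 - 6652800 + 1663200 - 332640 + 55440 - 7920 + 990 - 110 + 11 - 1
= 14684570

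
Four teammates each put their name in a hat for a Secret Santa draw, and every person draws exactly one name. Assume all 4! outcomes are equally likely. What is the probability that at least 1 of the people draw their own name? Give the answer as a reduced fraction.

Favorable outcomes: Σ_{i≥1} C(4,i)·!(4-i) = 4·2 + 6·1 + 4·0 + 1·1 = 15.
Total outcomes: 4! = 24.
Probability = 15/24 = 5/8.

5/8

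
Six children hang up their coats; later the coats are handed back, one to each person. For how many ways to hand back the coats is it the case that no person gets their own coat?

The number of derangements of 6 is !6 = Σ_{k=0}^{6} (-1)^k·6!/k!
= 6! - 6!/1! + 6!/2! - 6!/3! + 6!/4! - 6!/5! + 6!/6!
= 720 - 720 + 360 - 120 + 30 - 6 + 1
= 265

265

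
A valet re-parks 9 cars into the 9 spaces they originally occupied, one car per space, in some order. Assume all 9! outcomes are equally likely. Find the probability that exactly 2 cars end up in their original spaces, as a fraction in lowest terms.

103/560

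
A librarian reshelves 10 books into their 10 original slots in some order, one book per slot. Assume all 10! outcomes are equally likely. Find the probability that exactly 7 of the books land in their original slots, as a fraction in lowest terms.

Favorable outcomes: C(10,7)·!3 = 120·2 = 240.
Total outcomes: 10! = 3628800.
Probability = 240/3628800 = 1/15120.

1/15120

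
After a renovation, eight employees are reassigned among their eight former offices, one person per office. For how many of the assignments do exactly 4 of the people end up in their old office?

Pick the 4 fixed positions: C(8,4) = 70 ways.
The other 4 form a derangement: !4 = 9.
Total: 70 × 9 = 630.

630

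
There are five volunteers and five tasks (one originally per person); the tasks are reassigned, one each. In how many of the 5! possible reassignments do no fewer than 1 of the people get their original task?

76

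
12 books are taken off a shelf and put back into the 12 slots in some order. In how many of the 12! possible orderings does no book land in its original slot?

176214841

The subfactorial !12 = [12!/e] (nearest integer).
12! = 479001600, and 479001600/e ≈ 176214840.93, so !12 = 176214841.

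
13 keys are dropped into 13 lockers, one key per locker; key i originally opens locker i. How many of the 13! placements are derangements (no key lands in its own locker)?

2290792932

!13 = 13! · Σ_{k=0}^{13} (-1)^k/k!
= 13! - 13!/1! + 13!/2! - 13!/3! + 13!/4! - 13!/5! + 13!/6! - 13!/7! + 13!/8! - 13!/9! + 13!/10! - 13!/11! + 13!/12! - 13!/13!
= 6227020800 - 6227020800 + 3113510400 - 1037836800 + 259459200 - 51891840 + 8648640 - 1235520 + 154440 - 17160 + 1716 - 156 + 13 - 1
= 2290792932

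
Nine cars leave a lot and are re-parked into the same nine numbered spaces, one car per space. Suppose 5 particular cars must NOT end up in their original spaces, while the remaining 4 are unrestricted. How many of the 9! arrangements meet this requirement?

205056

Inclusion-exclusion on the 5 forbidden self-matches:
Σ_{j=0}^{5} (-1)^j C(5,j)(9-j)!
= C(5,0)·9! - C(5,1)·8! + C(5,2)·7! - C(5,3)·6! + C(5,4)·5! - C(5,5)·4!
= 362880 - 201600 + 50400 - 7200 + 600 - 24
= 205056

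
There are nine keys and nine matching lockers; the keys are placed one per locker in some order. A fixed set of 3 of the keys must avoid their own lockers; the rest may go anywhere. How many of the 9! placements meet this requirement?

Let A_j be the event that the j-th constrained one is fixed. By inclusion-exclusion over the 3 events:
Σ_{j=0}^{3} (-1)^j C(3,j)(9-j)!
= C(3,0)·9! - C(3,1)·8! + C(3,2)·7! - C(3,3)·6!
= 362880 - 120960 + 15120 - 720
= 256320

256320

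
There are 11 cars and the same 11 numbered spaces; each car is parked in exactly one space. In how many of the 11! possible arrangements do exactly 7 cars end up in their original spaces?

2970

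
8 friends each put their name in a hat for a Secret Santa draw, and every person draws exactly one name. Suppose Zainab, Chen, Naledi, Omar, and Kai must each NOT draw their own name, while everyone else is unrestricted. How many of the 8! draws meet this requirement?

21234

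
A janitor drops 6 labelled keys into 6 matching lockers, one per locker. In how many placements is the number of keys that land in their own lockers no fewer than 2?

191

# with exactly i fixed is C(6,i)·!(6-i); sum over i=2..6:
  i=2: C(6,2)·!4 = 15·9 = 135
  i=3: C(6,3)·!3 = 20·2 = 40
  i=4: C(6,4)·!2 = 15·1 = 15
  i=5: C(6,5)·!1 = 6·0 = 0
  i=6: C(6,6)·!0 = 1·1 = 1
Total = 191.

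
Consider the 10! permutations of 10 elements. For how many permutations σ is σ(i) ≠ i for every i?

1334961

The number of derangements of 10 is !10 = Σ_{k=0}^{10} (-1)^k·10!/k!
= 10! - 10!/1! + 10!/2! - 10!/3! + 10!/4! - 10!/5! + 10!/6! - 10!/7! + 10!/8! - 10!/9! + 10!/10!
= 3628800 - 3628800 + 1814400 - 604800 + 151200 - 30240 + 5040 - 720 + 90 - 10 + 1
= 1334961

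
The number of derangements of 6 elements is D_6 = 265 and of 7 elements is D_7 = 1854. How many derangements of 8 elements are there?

14833

D_8 = (8-1)·(D_7 + D_6) = 7·(1854 + 265) = 7·2119 = 14833.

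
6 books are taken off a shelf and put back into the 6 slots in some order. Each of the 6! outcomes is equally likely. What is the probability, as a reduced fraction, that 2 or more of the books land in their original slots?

191/720

Favorable outcomes: Σ_{i≥2} C(6,i)·!(6-i) = 15·9 + 20·2 + 15·1 + 6·0 + 1·1 = 191.
Total outcomes: 6! = 720.
Probability = 191/720 = 191/720.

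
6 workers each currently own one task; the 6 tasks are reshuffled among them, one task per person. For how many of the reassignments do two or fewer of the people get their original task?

664

Sum C(6,i)·!(6-i) for i = 0..2:
  i=0: C(6,0)·!6 = 1·265 = 265
  i=1: C(6,1)·!5 = 6·44 = 264
  i=2: C(6,2)·!4 = 15·9 = 135
Total = 664.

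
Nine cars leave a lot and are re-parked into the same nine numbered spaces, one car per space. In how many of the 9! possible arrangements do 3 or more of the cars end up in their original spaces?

Sum C(9,i)·!(9-i) for i = 3..9:
  i=3: C(9,3)·!6 = 84·265 = 22260
  i=4: C(9,4)·!5 = 126·44 = 5544
  i=5: C(9,5)·!4 = 126·9 = 1134
  i=6: C(9,6)·!3 = 84·2 = 168
  i=7: C(9,7)·!2 = 36·1 = 36
  i=8: C(9,8)·!1 = 9·0 = 0
  i=9: C(9,9)·!0 = 1·1 = 1
Total = 29143.

29143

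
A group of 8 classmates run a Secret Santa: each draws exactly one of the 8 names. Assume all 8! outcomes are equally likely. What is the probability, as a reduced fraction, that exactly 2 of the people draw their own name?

Favorable outcomes: C(8,2)·!6 = 28·265 = 7420.
Total outcomes: 8! = 40320.
Probability = 7420/40320 = 53/288.

53/288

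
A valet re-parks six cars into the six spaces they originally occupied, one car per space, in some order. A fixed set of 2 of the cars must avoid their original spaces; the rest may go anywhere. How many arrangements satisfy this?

Inclusion-exclusion on the 2 forbidden self-matches:
Σ_{j=0}^{2} (-1)^j C(2,j)(6-j)!
= C(2,0)·6! - C(2,1)·5! + C(2,2)·4!
= 720 - 240 + 24
= 504

504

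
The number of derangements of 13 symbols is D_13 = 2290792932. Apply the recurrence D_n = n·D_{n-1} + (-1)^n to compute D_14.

32071101049

D_14 = 14·2290792932 + 1 = 32071101049.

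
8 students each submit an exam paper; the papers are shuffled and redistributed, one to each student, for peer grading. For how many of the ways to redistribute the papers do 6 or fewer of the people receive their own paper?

Sum C(8,i)·!(8-i) for i = 0..6:
  i=0: C(8,0)·!8 = 1·14833 = 14833
  i=1: C(8,1)·!7 = 8·1854 = 14832
  i=2: C(8,2)·!6 = 28·265 = 7420
  i=3: C(8,3)·!5 = 56·44 = 2464
  i=4: C(8,4)·!4 = 70·9 = 630
  i=5: C(8,5)·!3 = 56·2 = 112
  i=6: C(8,6)·!2 = 28·1 = 28
Total = 40319.

40319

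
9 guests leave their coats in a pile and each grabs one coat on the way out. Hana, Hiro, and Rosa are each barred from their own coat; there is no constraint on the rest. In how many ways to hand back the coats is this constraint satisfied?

Let A_j be the event that the j-th constrained one is fixed. By inclusion-exclusion over the 3 events:
Σ_{j=0}^{3} (-1)^j C(3,j)(9-j)!
= C(3,0)·9! - C(3,1)·8! + C(3,2)·7! - C(3,3)·6!
= 362880 - 120960 + 15120 - 720
= 256320

256320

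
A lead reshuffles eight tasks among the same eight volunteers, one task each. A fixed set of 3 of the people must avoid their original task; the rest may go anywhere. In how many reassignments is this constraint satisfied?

Let A_j be the event that the j-th constrained one is fixed. By inclusion-exclusion over the 3 events:
Σ_{j=0}^{3} (-1)^j C(3,j)(8-j)!
= C(3,0)·8! - C(3,1)·7! + C(3,2)·6! - C(3,3)·5!
= 40320 - 15120 + 2160 - 120
= 27240

27240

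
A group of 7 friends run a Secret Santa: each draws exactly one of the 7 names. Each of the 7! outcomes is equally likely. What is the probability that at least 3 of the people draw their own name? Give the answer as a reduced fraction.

Favorable outcomes: Σ_{i≥3} C(7,i)·!(7-i) = 35·9 + 35·2 + 21·1 + 7·0 + 1·1 = 407.
Total outcomes: 7! = 5040.
Probability = 407/5040 = 407/5040.

407/5040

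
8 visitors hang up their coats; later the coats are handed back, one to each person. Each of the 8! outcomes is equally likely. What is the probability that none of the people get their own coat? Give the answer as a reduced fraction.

Favorable outcomes: !8 = 14833.
Total outcomes: 8! = 40320.
Probability = 14833/40320 = 2119/5760.

2119/5760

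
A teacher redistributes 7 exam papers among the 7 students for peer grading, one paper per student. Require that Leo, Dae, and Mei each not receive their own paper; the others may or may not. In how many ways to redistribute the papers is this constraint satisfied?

3216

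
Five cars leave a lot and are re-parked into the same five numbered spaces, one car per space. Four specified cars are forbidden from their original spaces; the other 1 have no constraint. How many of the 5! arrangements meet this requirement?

53

Let A_j be the event that the j-th constrained one is fixed. By inclusion-exclusion over the 4 events:
Σ_{j=0}^{4} (-1)^j C(4,j)(5-j)!
= C(4,0)·5! - C(4,1)·4! + C(4,2)·3! - C(4,3)·2! + C(4,4)·1!
= 120 - 96 + 36 - 8 + 1
= 53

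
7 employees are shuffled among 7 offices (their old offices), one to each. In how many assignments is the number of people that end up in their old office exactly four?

70

Choose which 4 of the 7 are fixed: C(7,4) = 35.
The remaining 3 must be deranged: !3 = 2.
Total: 35 × 2 = 70.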